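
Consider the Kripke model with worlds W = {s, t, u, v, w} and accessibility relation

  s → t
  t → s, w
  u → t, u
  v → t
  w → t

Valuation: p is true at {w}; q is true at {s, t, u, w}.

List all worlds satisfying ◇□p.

s: successors {t}; □p there: t:F. ✗
t: successors {s, w}; □p there: s:F, w:F. ✗
u: successors {t, u}; □p there: t:F, u:F. ✗
v: successors {t}; □p there: t:F. ✗
w: successors {t}; □p there: t:F. ✗

∅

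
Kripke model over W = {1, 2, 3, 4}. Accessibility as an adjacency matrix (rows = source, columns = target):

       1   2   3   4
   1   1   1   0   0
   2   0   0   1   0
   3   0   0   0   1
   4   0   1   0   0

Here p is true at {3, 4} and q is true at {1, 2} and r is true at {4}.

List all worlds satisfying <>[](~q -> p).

1: successors {1, 2}; [](~q -> p) there: 1:T, 2:T. ✓
2: successors {3}; [](~q -> p) there: 3:T. ✓
3: successors {4}; [](~q -> p) there: 4:T. ✓
4: successors {2}; [](~q -> p) there: 2:T. ✓

{1, 2, 3, 4}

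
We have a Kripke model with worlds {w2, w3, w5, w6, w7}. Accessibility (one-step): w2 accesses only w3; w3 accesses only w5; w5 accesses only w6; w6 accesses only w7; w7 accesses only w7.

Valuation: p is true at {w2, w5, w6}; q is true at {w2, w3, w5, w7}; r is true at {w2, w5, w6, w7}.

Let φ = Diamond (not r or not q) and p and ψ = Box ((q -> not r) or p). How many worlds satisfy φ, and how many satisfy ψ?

For Diamond (not r or not q) and p:
w2: Diamond (not r or not q) is T, p is T. ✓
w3: Diamond (not r or not q) is F, p is F. ✗
w5: Diamond (not r or not q) is T, p is T. ✓
w6: Diamond (not r or not q) is F, p is T. ✗
w7: Diamond (not r or not q) is F, p is F. ✗
— 2 worlds.
For Box ((q -> not r) or p):
w2: successors {w3}; (q -> not r) or p there: w3:T. ✓
w3: successors {w5}; (q -> not r) or p there: w5:T. ✓
w5: successors {w6}; (q -> not r) or p there: w6:T. ✓
w6: successors {w7}; (q -> not r) or p there: w7:F. ✗
w7: successors {w7}; (q -> not r) or p there: w7:F. ✗
— 3 worlds.

2 and 3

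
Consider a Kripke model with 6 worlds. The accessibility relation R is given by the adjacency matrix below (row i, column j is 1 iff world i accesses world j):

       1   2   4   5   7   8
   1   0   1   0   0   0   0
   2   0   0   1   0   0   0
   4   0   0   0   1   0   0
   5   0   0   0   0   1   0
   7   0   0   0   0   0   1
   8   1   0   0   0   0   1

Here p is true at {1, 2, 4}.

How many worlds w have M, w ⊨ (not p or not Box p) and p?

1

1: not p or not Box p is F, p is T. ✗
2: not p or not Box p is F, p is T. ✗
4: not p or not Box p is T, p is T. ✓
5: not p or not Box p is T, p is F. ✗
7: not p or not Box p is T, p is F. ✗
8: not p or not Box p is T, p is F. ✗
Satisfying worlds: {4}.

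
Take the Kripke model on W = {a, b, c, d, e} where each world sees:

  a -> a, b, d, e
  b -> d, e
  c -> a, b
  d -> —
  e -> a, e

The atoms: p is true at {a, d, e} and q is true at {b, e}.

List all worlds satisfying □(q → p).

{b, d, e}

a: successors {a, b, d, e}; q → p there: a:T, b:F, d:T, e:T. ✗
b: successors {d, e}; q → p there: d:T, e:T. ✓
c: successors {a, b}; q → p there: a:T, b:F. ✗
d: no successors, so □(q → p) holds vacuously. ✓
e: successors {a, e}; q → p there: a:T, e:T. ✓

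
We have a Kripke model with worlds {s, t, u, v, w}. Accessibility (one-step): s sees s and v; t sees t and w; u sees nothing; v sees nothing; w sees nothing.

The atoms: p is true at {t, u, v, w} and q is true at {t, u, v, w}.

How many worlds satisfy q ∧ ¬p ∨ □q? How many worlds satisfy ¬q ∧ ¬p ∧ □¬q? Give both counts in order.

4 and 0

For q ∧ ¬p ∨ □q:
s: q ∧ ¬p is F, □q is F. ✗
t: q ∧ ¬p is F, □q is T. ✓
u: q ∧ ¬p is F, □q is T. ✓
v: q ∧ ¬p is F, □q is T. ✓
w: q ∧ ¬p is F, □q is T. ✓
— 4 worlds.
For ¬q ∧ ¬p ∧ □¬q:
s: ¬q ∧ ¬p is T, □¬q is F. ✗
t: ¬q ∧ ¬p is F, □¬q is F. ✗
u: ¬q ∧ ¬p is F, □¬q is T. ✗
v: ¬q ∧ ¬p is F, □¬q is T. ✗
w: ¬q ∧ ¬p is F, □¬q is T. ✗
— 0 worlds.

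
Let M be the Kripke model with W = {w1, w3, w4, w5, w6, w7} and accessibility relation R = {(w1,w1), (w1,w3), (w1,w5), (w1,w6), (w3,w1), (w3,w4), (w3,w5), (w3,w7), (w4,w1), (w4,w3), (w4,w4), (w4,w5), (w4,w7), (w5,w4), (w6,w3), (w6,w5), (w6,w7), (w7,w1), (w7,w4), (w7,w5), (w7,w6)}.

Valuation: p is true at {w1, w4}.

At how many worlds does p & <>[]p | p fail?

4

w1: p & <>[]p is T, p is T. ✓
w3: p & <>[]p is F, p is F. ✗
w4: p & <>[]p is T, p is T. ✓
w5: p & <>[]p is F, p is F. ✗
w6: p & <>[]p is F, p is F. ✗
w7: p & <>[]p is F, p is F. ✗
Satisfying worlds: {w1, w4}.
So p & <>[]p | p fails at the other 4 worlds.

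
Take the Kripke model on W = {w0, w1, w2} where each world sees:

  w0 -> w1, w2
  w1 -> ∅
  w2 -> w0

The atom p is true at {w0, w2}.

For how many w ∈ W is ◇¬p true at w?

w0: successors {w1, w2}; ¬p there: w1:T, w2:F. ✓
w1: no successors, so ◇¬p fails. ✗
w2: successors {w0}; ¬p there: w0:F. ✗
Satisfying worlds: {w0}.

1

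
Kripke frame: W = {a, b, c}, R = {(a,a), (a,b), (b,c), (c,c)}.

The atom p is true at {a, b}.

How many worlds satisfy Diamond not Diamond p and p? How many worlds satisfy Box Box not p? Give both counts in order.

For Diamond not Diamond p and p:
a: Diamond not Diamond p is T, p is T. ✓
b: Diamond not Diamond p is T, p is T. ✓
c: Diamond not Diamond p is T, p is F. ✗
— 2 worlds.
For Box Box not p:
a: successors {a, b}; Box not p there: a:F, b:T. ✗
b: successors {c}; Box not p there: c:T. ✓
c: successors {c}; Box not p there: c:T. ✓
— 2 worlds.

2 and 2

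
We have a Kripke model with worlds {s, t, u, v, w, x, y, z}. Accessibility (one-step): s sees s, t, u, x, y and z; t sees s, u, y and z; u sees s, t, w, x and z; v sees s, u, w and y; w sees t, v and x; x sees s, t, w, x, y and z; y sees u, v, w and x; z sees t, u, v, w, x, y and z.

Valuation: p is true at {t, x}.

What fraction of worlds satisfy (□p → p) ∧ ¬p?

3/4

s: □p → p is T, ¬p is T. ✓
t: □p → p is T, ¬p is F. ✗
u: □p → p is T, ¬p is T. ✓
v: □p → p is T, ¬p is T. ✓
w: □p → p is T, ¬p is T. ✓
x: □p → p is T, ¬p is F. ✗
y: □p → p is T, ¬p is T. ✓
z: □p → p is T, ¬p is T. ✓
That's 6 of 8 worlds, so 6/8 = 3/4.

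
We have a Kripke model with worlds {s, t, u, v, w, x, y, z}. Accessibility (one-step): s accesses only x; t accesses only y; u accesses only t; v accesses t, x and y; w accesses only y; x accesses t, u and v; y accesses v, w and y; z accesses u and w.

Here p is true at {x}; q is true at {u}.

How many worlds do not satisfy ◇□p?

s: successors {x}; □p there: x:F. ✗
t: successors {y}; □p there: y:F. ✗
u: successors {t}; □p there: t:F. ✗
v: successors {t, x, y}; □p there: t:F, x:F, y:F. ✗
w: successors {y}; □p there: y:F. ✗
x: successors {t, u, v}; □p there: t:F, u:F, v:F. ✗
y: successors {v, w, y}; □p there: v:F, w:F, y:F. ✗
z: successors {u, w}; □p there: u:F, w:F. ✗
Satisfying worlds: ∅.
So ◇□p fails at the other 8 worlds.

8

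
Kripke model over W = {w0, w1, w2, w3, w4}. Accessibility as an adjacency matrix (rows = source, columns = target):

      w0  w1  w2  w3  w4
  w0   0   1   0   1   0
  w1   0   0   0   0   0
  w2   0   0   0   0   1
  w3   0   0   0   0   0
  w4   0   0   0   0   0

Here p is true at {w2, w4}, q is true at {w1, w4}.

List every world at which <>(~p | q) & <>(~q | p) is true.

w0: <>(~p | q) is T, <>(~q | p) is T. ✓
w1: <>(~p | q) is F, <>(~q | p) is F. ✗
w2: <>(~p | q) is T, <>(~q | p) is T. ✓
w3: <>(~p | q) is F, <>(~q | p) is F. ✗
w4: <>(~p | q) is F, <>(~q | p) is F. ✗

{w0, w2}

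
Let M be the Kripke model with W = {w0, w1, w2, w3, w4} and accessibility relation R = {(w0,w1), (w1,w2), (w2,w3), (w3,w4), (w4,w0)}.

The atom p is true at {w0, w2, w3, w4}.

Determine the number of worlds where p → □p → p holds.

w0: p is T, □p → p is T. ✓
w1: p is F, □p → p is F. ✓
w2: p is T, □p → p is T. ✓
w3: p is T, □p → p is T. ✓
w4: p is T, □p → p is T. ✓
Satisfying worlds: {w0, w1, w2, w3, w4}.

5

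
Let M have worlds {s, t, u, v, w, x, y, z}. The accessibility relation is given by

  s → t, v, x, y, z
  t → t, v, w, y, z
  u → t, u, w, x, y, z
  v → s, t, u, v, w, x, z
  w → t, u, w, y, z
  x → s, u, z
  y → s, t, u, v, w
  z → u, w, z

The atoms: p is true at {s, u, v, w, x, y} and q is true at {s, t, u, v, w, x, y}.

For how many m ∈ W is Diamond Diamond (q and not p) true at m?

8

s: successors {t, v, x, y, z}; Diamond (q and not p) there: t:T, v:T, x:F, y:T, z:F. ✓
t: successors {t, v, w, y, z}; Diamond (q and not p) there: t:T, v:T, w:T, y:T, z:F. ✓
u: successors {t, u, w, x, y, z}; Diamond (q and not p) there: t:T, u:T, w:T, x:F, y:T, z:F. ✓
v: successors {s, t, u, v, w, x, z}; Diamond (q and not p) there: s:T, t:T, u:T, v:T, w:T, x:F, z:F. ✓
w: successors {t, u, w, y, z}; Diamond (q and not p) there: t:T, u:T, w:T, y:T, z:F. ✓
x: successors {s, u, z}; Diamond (q and not p) there: s:T, u:T, z:F. ✓
y: successors {s, t, u, v, w}; Diamond (q and not p) there: s:T, t:T, u:T, v:T, w:T. ✓
z: successors {u, w, z}; Diamond (q and not p) there: u:T, w:T, z:F. ✓
Satisfying worlds: {s, t, u, v, w, x, y, z}.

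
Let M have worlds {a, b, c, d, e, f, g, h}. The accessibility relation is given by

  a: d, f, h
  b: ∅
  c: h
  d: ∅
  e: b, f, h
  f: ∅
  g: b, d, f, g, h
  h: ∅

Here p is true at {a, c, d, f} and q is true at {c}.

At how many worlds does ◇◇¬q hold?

1

a: successors {d, f, h}; ◇¬q there: d:F, f:F, h:F. ✗
b: no successors, so ◇◇¬q fails. ✗
c: successors {h}; ◇¬q there: h:F. ✗
d: no successors, so ◇◇¬q fails. ✗
e: successors {b, f, h}; ◇¬q there: b:F, f:F, h:F. ✗
f: no successors, so ◇◇¬q fails. ✗
g: successors {b, d, f, g, h}; ◇¬q there: b:F, d:F, f:F, g:T, h:F. ✓
h: no successors, so ◇◇¬q fails. ✗
Satisfying worlds: {g}.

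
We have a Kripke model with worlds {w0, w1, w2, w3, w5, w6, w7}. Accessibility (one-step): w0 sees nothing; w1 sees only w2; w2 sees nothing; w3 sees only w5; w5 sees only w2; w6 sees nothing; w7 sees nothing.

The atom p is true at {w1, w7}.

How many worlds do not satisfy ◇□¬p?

4

w0: no successors, so ◇□¬p fails. ✗
w1: successors {w2}; □¬p there: w2:T. ✓
w2: no successors, so ◇□¬p fails. ✗
w3: successors {w5}; □¬p there: w5:T. ✓
w5: successors {w2}; □¬p there: w2:T. ✓
w6: no successors, so ◇□¬p fails. ✗
w7: no successors, so ◇□¬p fails. ✗
Satisfying worlds: {w1, w3, w5}.
So ◇□¬p fails at the other 4 worlds.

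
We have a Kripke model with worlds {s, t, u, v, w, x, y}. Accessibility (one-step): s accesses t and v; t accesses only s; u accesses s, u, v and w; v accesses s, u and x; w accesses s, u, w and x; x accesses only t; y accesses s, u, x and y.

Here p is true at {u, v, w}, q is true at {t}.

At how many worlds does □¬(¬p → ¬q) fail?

s: successors {t, v}; ¬(¬p → ¬q) there: t:T, v:F. ✗
t: successors {s}; ¬(¬p → ¬q) there: s:F. ✗
u: successors {s, u, v, w}; ¬(¬p → ¬q) there: s:F, u:F, v:F, w:F. ✗
v: successors {s, u, x}; ¬(¬p → ¬q) there: s:F, u:F, x:F. ✗
w: successors {s, u, w, x}; ¬(¬p → ¬q) there: s:F, u:F, w:F, x:F. ✗
x: successors {t}; ¬(¬p → ¬q) there: t:T. ✓
y: successors {s, u, x, y}; ¬(¬p → ¬q) there: s:F, u:F, x:F, y:F. ✗
Satisfying worlds: {x}.
So □¬(¬p → ¬q) fails at the other 6 worlds.

6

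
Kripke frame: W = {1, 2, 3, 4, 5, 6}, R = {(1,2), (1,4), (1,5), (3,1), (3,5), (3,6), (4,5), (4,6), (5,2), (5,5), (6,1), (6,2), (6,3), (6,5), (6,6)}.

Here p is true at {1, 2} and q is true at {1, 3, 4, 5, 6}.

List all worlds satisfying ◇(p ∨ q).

{1, 3, 4, 5, 6}

1: successors {2, 4, 5}; p ∨ q there: 2:T, 4:T, 5:T. ✓
2: no successors, so ◇(p ∨ q) fails. ✗
3: successors {1, 5, 6}; p ∨ q there: 1:T, 5:T, 6:T. ✓
4: successors {5, 6}; p ∨ q there: 5:T, 6:T. ✓
5: successors {2, 5}; p ∨ q there: 2:T, 5:T. ✓
6: successors {1, 2, 3, 5, 6}; p ∨ q there: 1:T, 2:T, 3:T, 5:T, 6:T. ✓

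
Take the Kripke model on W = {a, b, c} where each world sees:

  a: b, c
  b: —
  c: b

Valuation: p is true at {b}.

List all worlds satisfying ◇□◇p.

{a, c}

a: successors {b, c}; □◇p there: b:T, c:F. ✓
b: no successors, so ◇□◇p fails. ✗
c: successors {b}; □◇p there: b:T. ✓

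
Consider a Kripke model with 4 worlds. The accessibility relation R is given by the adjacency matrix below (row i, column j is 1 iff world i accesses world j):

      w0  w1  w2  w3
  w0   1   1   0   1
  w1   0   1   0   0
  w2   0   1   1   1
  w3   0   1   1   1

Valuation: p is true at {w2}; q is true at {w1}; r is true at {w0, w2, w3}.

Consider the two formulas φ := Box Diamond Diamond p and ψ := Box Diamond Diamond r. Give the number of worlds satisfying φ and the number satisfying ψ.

For Box Diamond Diamond p:
w0: successors {w0, w1, w3}; Diamond Diamond p there: w0:T, w1:F, w3:T. ✗
w1: successors {w1}; Diamond Diamond p there: w1:F. ✗
w2: successors {w1, w2, w3}; Diamond Diamond p there: w1:F, w2:T, w3:T. ✗
w3: successors {w1, w2, w3}; Diamond Diamond p there: w1:F, w2:T, w3:T. ✗
— 0 worlds.
For Box Diamond Diamond r:
w0: successors {w0, w1, w3}; Diamond Diamond r there: w0:T, w1:F, w3:T. ✗
w1: successors {w1}; Diamond Diamond r there: w1:F. ✗
w2: successors {w1, w2, w3}; Diamond Diamond r there: w1:F, w2:T, w3:T. ✗
w3: successors {w1, w2, w3}; Diamond Diamond r there: w1:F, w2:T, w3:T. ✗
— 0 worlds.

0 and 0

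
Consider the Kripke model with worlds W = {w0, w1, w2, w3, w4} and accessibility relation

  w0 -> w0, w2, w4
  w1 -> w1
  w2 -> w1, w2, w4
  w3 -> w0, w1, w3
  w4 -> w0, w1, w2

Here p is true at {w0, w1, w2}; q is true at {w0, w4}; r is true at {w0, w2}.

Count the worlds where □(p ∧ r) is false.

5

w0: successors {w0, w2, w4}; p ∧ r there: w0:T, w2:T, w4:F. ✗
w1: successors {w1}; p ∧ r there: w1:F. ✗
w2: successors {w1, w2, w4}; p ∧ r there: w1:F, w2:T, w4:F. ✗
w3: successors {w0, w1, w3}; p ∧ r there: w0:T, w1:F, w3:F. ✗
w4: successors {w0, w1, w2}; p ∧ r there: w0:T, w1:F, w2:T. ✗
Satisfying worlds: ∅.
So □(p ∧ r) fails at the other 5 worlds.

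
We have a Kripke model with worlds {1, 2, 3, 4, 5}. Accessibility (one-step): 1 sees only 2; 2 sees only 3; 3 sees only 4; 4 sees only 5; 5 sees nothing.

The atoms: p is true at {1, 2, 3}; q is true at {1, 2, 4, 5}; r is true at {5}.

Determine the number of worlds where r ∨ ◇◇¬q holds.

1: r is F, ◇◇¬q is T. ✓
2: r is F, ◇◇¬q is F. ✗
3: r is F, ◇◇¬q is F. ✗
4: r is F, ◇◇¬q is F. ✗
5: r is T, ◇◇¬q is F. ✓
Satisfying worlds: {1, 5}.

2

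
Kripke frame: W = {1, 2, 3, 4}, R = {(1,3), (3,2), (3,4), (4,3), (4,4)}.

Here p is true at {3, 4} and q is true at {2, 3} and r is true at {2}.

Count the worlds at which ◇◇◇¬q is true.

3

1: successors {3}; ◇◇¬q there: 3:T. ✓
2: no successors, so ◇◇◇¬q fails. ✗
3: successors {2, 4}; ◇◇¬q there: 2:F, 4:T. ✓
4: successors {3, 4}; ◇◇¬q there: 3:T, 4:T. ✓
Satisfying worlds: {1, 3, 4}.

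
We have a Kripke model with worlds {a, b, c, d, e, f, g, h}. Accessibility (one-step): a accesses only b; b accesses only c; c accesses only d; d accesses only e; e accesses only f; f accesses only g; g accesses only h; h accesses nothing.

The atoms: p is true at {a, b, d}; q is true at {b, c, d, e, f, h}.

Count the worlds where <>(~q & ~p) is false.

7

a: successors {b}; ~q & ~p there: b:F. ✗
b: successors {c}; ~q & ~p there: c:F. ✗
c: successors {d}; ~q & ~p there: d:F. ✗
d: successors {e}; ~q & ~p there: e:F. ✗
e: successors {f}; ~q & ~p there: f:F. ✗
f: successors {g}; ~q & ~p there: g:T. ✓
g: successors {h}; ~q & ~p there: h:F. ✗
h: no successors, so <>(~q & ~p) fails. ✗
Satisfying worlds: {f}.
So <>(~q & ~p) fails at the other 7 worlds.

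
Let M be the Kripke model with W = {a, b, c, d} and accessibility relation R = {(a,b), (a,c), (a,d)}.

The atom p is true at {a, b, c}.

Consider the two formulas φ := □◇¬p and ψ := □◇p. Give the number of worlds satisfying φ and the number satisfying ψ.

3 and 3

For □◇¬p:
a: successors {b, c, d}; ◇¬p there: b:F, c:F, d:F. ✗
b: no successors, so □◇¬p holds vacuously. ✓
c: no successors, so □◇¬p holds vacuously. ✓
d: no successors, so □◇¬p holds vacuously. ✓
— 3 worlds.
For □◇p:
a: successors {b, c, d}; ◇p there: b:F, c:F, d:F. ✗
b: no successors, so □◇p holds vacuously. ✓
c: no successors, so □◇p holds vacuously. ✓
d: no successors, so □◇p holds vacuously. ✓
— 3 worlds.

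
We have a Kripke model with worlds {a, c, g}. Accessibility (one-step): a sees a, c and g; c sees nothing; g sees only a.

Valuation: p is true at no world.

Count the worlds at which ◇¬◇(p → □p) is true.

1

a: successors {a, c, g}; ¬◇(p → □p) there: a:F, c:T, g:F. ✓
c: no successors, so ◇¬◇(p → □p) fails. ✗
g: successors {a}; ¬◇(p → □p) there: a:F. ✗
Satisfying worlds: {a}.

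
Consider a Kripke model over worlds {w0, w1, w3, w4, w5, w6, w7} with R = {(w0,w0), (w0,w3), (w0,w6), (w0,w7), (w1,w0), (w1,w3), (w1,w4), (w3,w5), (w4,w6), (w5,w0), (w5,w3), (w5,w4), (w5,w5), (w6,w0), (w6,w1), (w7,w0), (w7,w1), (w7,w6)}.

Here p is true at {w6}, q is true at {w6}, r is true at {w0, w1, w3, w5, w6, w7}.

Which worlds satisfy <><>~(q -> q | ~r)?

∅

w0: successors {w0, w3, w6, w7}; <>~(q -> q | ~r) there: w0:F, w3:F, w6:F, w7:F. ✗
w1: successors {w0, w3, w4}; <>~(q -> q | ~r) there: w0:F, w3:F, w4:F. ✗
w3: successors {w5}; <>~(q -> q | ~r) there: w5:F. ✗
w4: successors {w6}; <>~(q -> q | ~r) there: w6:F. ✗
w5: successors {w0, w3, w4, w5}; <>~(q -> q | ~r) there: w0:F, w3:F, w4:F, w5:F. ✗
w6: successors {w0, w1}; <>~(q -> q | ~r) there: w0:F, w1:F. ✗
w7: successors {w0, w1, w6}; <>~(q -> q | ~r) there: w0:F, w1:F, w6:F. ✗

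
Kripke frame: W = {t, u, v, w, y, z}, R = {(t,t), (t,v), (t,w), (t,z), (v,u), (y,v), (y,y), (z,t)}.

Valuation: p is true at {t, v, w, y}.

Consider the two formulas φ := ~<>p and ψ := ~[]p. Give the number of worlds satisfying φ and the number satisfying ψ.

For ~<>p:
t: <>p is T. ✗
u: <>p is F. ✓
v: <>p is F. ✓
w: <>p is F. ✓
y: <>p is T. ✗
z: <>p is T. ✗
— 3 worlds.
For ~[]p:
t: []p is F. ✓
u: []p is T. ✗
v: []p is F. ✓
w: []p is T. ✗
y: []p is T. ✗
z: []p is T. ✗
— 2 worlds.

3 and 2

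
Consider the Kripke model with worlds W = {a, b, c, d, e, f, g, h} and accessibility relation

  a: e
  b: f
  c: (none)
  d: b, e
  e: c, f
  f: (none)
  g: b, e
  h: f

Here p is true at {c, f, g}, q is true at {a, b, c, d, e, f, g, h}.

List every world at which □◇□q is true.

{a, c, d, f, g}

a: successors {e}; ◇□q there: e:T. ✓
b: successors {f}; ◇□q there: f:F. ✗
c: no successors, so □◇□q holds vacuously. ✓
d: successors {b, e}; ◇□q there: b:T, e:T. ✓
e: successors {c, f}; ◇□q there: c:F, f:F. ✗
f: no successors, so □◇□q holds vacuously. ✓
g: successors {b, e}; ◇□q there: b:T, e:T. ✓
h: successors {f}; ◇□q there: f:F. ✗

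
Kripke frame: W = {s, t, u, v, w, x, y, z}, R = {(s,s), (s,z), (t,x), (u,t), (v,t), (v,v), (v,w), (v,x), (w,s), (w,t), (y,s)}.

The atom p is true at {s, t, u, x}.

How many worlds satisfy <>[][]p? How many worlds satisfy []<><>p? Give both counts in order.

For <>[][]p:
s: successors {s, z}; [][]p there: s:F, z:T. ✓
t: successors {x}; [][]p there: x:T. ✓
u: successors {t}; [][]p there: t:T. ✓
v: successors {t, v, w, x}; [][]p there: t:T, v:F, w:F, x:T. ✓
w: successors {s, t}; [][]p there: s:F, t:T. ✓
x: no successors, so <>[][]p fails. ✗
y: successors {s}; [][]p there: s:F. ✗
z: no successors, so <>[][]p fails. ✗
— 5 worlds.
For []<><>p:
s: successors {s, z}; <><>p there: s:T, z:F. ✗
t: successors {x}; <><>p there: x:F. ✗
u: successors {t}; <><>p there: t:F. ✗
v: successors {t, v, w, x}; <><>p there: t:F, v:T, w:T, x:F. ✗
w: successors {s, t}; <><>p there: s:T, t:F. ✗
x: no successors, so []<><>p holds vacuously. ✓
y: successors {s}; <><>p there: s:T. ✓
z: no successors, so []<><>p holds vacuously. ✓
— 3 worlds.

5 and 3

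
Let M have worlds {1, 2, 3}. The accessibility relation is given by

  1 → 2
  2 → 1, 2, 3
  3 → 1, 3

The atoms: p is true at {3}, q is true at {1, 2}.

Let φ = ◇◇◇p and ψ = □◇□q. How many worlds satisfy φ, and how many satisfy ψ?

For ◇◇◇p:
1: successors {2}; ◇◇p there: 2:T. ✓
2: successors {1, 2, 3}; ◇◇p there: 1:T, 2:T, 3:T. ✓
3: successors {1, 3}; ◇◇p there: 1:T, 3:T. ✓
— 3 worlds.
For □◇□q:
1: successors {2}; ◇□q there: 2:T. ✓
2: successors {1, 2, 3}; ◇□q there: 1:F, 2:T, 3:T. ✗
3: successors {1, 3}; ◇□q there: 1:F, 3:T. ✗
— 1 world.

3 and 1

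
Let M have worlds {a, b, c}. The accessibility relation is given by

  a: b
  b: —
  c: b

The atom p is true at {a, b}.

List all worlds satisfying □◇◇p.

{b}

a: successors {b}; ◇◇p there: b:F. ✗
b: no successors, so □◇◇p holds vacuously. ✓
c: successors {b}; ◇◇p there: b:F. ✗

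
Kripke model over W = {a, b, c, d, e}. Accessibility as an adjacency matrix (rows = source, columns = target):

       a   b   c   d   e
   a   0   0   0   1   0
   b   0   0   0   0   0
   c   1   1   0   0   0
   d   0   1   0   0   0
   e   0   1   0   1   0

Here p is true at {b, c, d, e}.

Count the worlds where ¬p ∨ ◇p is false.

a: ¬p is T, ◇p is T. ✓
b: ¬p is F, ◇p is F. ✗
c: ¬p is F, ◇p is T. ✓
d: ¬p is F, ◇p is T. ✓
e: ¬p is F, ◇p is T. ✓
Satisfying worlds: {a, c, d, e}.
So ¬p ∨ ◇p fails at the other 1 world.

1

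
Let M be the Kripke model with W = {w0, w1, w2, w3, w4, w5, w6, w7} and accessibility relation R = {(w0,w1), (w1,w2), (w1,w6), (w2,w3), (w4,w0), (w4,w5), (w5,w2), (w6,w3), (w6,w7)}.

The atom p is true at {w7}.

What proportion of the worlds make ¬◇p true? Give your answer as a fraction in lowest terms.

w0: ◇p is F. ✓
w1: ◇p is F. ✓
w2: ◇p is F. ✓
w3: ◇p is F. ✓
w4: ◇p is F. ✓
w5: ◇p is F. ✓
w6: ◇p is T. ✗
w7: ◇p is F. ✓
That's 7 of 8 worlds, so 7/8.

7/8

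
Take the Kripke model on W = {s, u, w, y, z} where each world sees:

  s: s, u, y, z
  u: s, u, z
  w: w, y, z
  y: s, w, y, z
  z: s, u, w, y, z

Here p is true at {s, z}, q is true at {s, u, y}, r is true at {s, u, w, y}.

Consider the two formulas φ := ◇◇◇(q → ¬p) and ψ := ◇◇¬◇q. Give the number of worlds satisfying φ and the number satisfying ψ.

For ◇◇◇(q → ¬p):
s: successors {s, u, y, z}; ◇◇(q → ¬p) there: s:T, u:T, y:T, z:T. ✓
u: successors {s, u, z}; ◇◇(q → ¬p) there: s:T, u:T, z:T. ✓
w: successors {w, y, z}; ◇◇(q → ¬p) there: w:T, y:T, z:T. ✓
y: successors {s, w, y, z}; ◇◇(q → ¬p) there: s:T, w:T, y:T, z:T. ✓
z: successors {s, u, w, y, z}; ◇◇(q → ¬p) there: s:T, u:T, w:T, y:T, z:T. ✓
— 5 worlds.
For ◇◇¬◇q:
s: successors {s, u, y, z}; ◇¬◇q there: s:F, u:F, y:F, z:F. ✗
u: successors {s, u, z}; ◇¬◇q there: s:F, u:F, z:F. ✗
w: successors {w, y, z}; ◇¬◇q there: w:F, y:F, z:F. ✗
y: successors {s, w, y, z}; ◇¬◇q there: s:F, w:F, y:F, z:F. ✗
z: successors {s, u, w, y, z}; ◇¬◇q there: s:F, u:F, w:F, y:F, z:F. ✗
— 0 worlds.

5 and 0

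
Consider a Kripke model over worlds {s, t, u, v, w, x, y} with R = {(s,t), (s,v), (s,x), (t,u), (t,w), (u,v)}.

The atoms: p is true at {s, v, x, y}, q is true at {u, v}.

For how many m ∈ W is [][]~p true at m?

6

s: successors {t, v, x}; []~p there: t:T, v:T, x:T. ✓
t: successors {u, w}; []~p there: u:F, w:T. ✗
u: successors {v}; []~p there: v:T. ✓
v: no successors, so [][]~p holds vacuously. ✓
w: no successors, so [][]~p holds vacuously. ✓
x: no successors, so [][]~p holds vacuously. ✓
y: no successors, so [][]~p holds vacuously. ✓
Satisfying worlds: {s, u, v, w, x, y}.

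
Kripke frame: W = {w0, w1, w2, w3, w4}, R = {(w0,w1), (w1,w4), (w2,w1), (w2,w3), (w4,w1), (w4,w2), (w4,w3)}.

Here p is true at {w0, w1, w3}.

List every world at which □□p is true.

w0: successors {w1}; □p there: w1:F. ✗
w1: successors {w4}; □p there: w4:F. ✗
w2: successors {w1, w3}; □p there: w1:F, w3:T. ✗
w3: no successors, so □□p holds vacuously. ✓
w4: successors {w1, w2, w3}; □p there: w1:F, w2:T, w3:T. ✗

{w3}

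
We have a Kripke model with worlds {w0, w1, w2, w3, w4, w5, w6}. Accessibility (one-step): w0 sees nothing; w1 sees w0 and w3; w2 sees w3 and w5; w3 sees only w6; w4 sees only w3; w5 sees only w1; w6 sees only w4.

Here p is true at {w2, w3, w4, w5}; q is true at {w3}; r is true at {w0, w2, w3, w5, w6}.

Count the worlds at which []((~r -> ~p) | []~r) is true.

w0: no successors, so []((~r -> ~p) | []~r) holds vacuously. ✓
w1: successors {w0, w3}; (~r -> ~p) | []~r there: w0:T, w3:T. ✓
w2: successors {w3, w5}; (~r -> ~p) | []~r there: w3:T, w5:T. ✓
w3: successors {w6}; (~r -> ~p) | []~r there: w6:T. ✓
w4: successors {w3}; (~r -> ~p) | []~r there: w3:T. ✓
w5: successors {w1}; (~r -> ~p) | []~r there: w1:T. ✓
w6: successors {w4}; (~r -> ~p) | []~r there: w4:F. ✗
Satisfying worlds: {w0, w1, w2, w3, w4, w5}.

6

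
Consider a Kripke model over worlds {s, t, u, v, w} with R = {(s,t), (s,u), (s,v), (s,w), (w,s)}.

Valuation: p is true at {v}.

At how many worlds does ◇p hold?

1

s: successors {t, u, v, w}; p there: t:F, u:F, v:T, w:F. ✓
t: no successors, so ◇p fails. ✗
u: no successors, so ◇p fails. ✗
v: no successors, so ◇p fails. ✗
w: successors {s}; p there: s:F. ✗
Satisfying worlds: {s}.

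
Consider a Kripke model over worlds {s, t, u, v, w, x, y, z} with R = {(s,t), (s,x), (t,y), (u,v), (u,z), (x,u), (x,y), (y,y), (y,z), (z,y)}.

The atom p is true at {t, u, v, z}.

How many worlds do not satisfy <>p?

s: successors {t, x}; p there: t:T, x:F. ✓
t: successors {y}; p there: y:F. ✗
u: successors {v, z}; p there: v:T, z:T. ✓
v: no successors, so <>p fails. ✗
w: no successors, so <>p fails. ✗
x: successors {u, y}; p there: u:T, y:F. ✓
y: successors {y, z}; p there: y:F, z:T. ✓
z: successors {y}; p there: y:F. ✗
Satisfying worlds: {s, u, x, y}.
So <>p fails at the other 4 worlds.

4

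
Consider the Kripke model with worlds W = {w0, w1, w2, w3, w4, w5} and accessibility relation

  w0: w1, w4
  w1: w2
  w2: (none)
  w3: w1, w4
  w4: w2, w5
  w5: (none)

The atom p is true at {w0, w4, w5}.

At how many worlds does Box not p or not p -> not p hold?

w0: Box not p or not p is F, not p is F. ✓
w1: Box not p or not p is T, not p is T. ✓
w2: Box not p or not p is T, not p is T. ✓
w3: Box not p or not p is T, not p is T. ✓
w4: Box not p or not p is F, not p is F. ✓
w5: Box not p or not p is T, not p is F. ✗
Satisfying worlds: {w0, w1, w2, w3, w4}.

5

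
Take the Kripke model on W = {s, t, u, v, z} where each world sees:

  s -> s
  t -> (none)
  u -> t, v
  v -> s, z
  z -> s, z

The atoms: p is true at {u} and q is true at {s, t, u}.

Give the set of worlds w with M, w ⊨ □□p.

{t}

s: successors {s}; □p there: s:F. ✗
t: no successors, so □□p holds vacuously. ✓
u: successors {t, v}; □p there: t:T, v:F. ✗
v: successors {s, z}; □p there: s:F, z:F. ✗
z: successors {s, z}; □p there: s:F, z:F. ✗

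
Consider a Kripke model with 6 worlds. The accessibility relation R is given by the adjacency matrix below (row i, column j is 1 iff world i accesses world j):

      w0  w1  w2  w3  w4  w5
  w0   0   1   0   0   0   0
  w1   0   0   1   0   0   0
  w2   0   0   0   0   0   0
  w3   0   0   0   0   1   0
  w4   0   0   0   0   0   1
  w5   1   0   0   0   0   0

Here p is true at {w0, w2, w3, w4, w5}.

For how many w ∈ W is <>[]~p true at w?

2

w0: successors {w1}; []~p there: w1:F. ✗
w1: successors {w2}; []~p there: w2:T. ✓
w2: no successors, so <>[]~p fails. ✗
w3: successors {w4}; []~p there: w4:F. ✗
w4: successors {w5}; []~p there: w5:F. ✗
w5: successors {w0}; []~p there: w0:T. ✓
Satisfying worlds: {w1, w5}.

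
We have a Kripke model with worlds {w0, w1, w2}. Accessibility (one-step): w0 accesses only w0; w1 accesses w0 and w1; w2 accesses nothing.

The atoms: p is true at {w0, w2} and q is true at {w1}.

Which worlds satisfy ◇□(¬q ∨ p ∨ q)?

w0: successors {w0}; □(¬q ∨ p ∨ q) there: w0:T. ✓
w1: successors {w0, w1}; □(¬q ∨ p ∨ q) there: w0:T, w1:T. ✓
w2: no successors, so ◇□(¬q ∨ p ∨ q) fails. ✗

{w0, w1}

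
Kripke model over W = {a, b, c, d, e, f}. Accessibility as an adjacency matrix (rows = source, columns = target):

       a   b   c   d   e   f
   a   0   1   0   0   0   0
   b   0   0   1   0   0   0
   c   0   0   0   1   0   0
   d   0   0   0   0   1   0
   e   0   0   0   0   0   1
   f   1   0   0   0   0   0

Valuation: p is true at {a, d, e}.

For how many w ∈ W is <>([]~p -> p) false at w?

1

a: successors {b}; []~p -> p there: b:F. ✗
b: successors {c}; []~p -> p there: c:T. ✓
c: successors {d}; []~p -> p there: d:T. ✓
d: successors {e}; []~p -> p there: e:T. ✓
e: successors {f}; []~p -> p there: f:T. ✓
f: successors {a}; []~p -> p there: a:T. ✓
Satisfying worlds: {b, c, d, e, f}.
So <>([]~p -> p) fails at the other 1 world.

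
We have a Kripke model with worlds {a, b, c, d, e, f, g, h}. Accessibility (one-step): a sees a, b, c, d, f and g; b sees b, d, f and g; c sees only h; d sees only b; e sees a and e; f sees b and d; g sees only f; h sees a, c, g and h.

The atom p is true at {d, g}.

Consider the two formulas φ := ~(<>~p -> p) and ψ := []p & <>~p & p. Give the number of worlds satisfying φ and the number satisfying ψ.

6 and 0

For ~(<>~p -> p):
a: <>~p -> p is F. ✓
b: <>~p -> p is F. ✓
c: <>~p -> p is F. ✓
d: <>~p -> p is T. ✗
e: <>~p -> p is F. ✓
f: <>~p -> p is F. ✓
g: <>~p -> p is T. ✗
h: <>~p -> p is F. ✓
— 6 worlds.
For []p & <>~p & p:
a: []p & <>~p is F, p is F. ✗
b: []p & <>~p is F, p is F. ✗
c: []p & <>~p is F, p is F. ✗
d: []p & <>~p is F, p is T. ✗
e: []p & <>~p is F, p is F. ✗
f: []p & <>~p is F, p is F. ✗
g: []p & <>~p is F, p is T. ✗
h: []p & <>~p is F, p is F. ✗
— 0 worlds.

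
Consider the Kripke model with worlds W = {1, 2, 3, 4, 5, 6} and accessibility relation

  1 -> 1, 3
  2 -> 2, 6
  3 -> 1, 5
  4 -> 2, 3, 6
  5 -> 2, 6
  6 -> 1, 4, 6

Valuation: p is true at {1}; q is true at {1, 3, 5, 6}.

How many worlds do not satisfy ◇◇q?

1: successors {1, 3}; ◇q there: 1:T, 3:T. ✓
2: successors {2, 6}; ◇q there: 2:T, 6:T. ✓
3: successors {1, 5}; ◇q there: 1:T, 5:T. ✓
4: successors {2, 3, 6}; ◇q there: 2:T, 3:T, 6:T. ✓
5: successors {2, 6}; ◇q there: 2:T, 6:T. ✓
6: successors {1, 4, 6}; ◇q there: 1:T, 4:T, 6:T. ✓
Satisfying worlds: {1, 2, 3, 4, 5, 6}.
So ◇◇q fails at the other 0 worlds.

0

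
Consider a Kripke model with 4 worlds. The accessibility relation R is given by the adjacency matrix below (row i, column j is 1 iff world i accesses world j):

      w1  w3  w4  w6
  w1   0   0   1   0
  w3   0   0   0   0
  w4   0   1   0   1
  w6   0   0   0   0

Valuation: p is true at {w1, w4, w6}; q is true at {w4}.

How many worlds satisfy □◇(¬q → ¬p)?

w1: successors {w4}; ◇(¬q → ¬p) there: w4:T. ✓
w3: no successors, so □◇(¬q → ¬p) holds vacuously. ✓
w4: successors {w3, w6}; ◇(¬q → ¬p) there: w3:F, w6:F. ✗
w6: no successors, so □◇(¬q → ¬p) holds vacuously. ✓
Satisfying worlds: {w1, w3, w6}.

3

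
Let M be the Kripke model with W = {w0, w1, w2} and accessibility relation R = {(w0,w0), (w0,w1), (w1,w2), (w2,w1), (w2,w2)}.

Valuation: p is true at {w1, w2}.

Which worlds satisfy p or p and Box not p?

w0: p is F, p and Box not p is F. ✗
w1: p is T, p and Box not p is F. ✓
w2: p is T, p and Box not p is F. ✓

{w1, w2}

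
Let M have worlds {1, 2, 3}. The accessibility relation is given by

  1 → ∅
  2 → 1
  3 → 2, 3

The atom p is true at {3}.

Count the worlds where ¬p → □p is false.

1: ¬p is T, □p is T. ✓
2: ¬p is T, □p is F. ✗
3: ¬p is F, □p is F. ✓
Satisfying worlds: {1, 3}.
So ¬p → □p fails at the other 1 world.

1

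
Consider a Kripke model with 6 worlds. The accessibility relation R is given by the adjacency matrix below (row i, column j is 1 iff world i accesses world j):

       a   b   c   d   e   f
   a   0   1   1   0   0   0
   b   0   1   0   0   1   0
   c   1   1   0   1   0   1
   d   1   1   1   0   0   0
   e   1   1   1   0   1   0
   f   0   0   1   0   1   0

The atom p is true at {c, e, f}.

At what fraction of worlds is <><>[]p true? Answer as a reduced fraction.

a: successors {b, c}; <>[]p there: b:F, c:T. ✓
b: successors {b, e}; <>[]p there: b:F, e:F. ✗
c: successors {a, b, d, f}; <>[]p there: a:F, b:F, d:F, f:F. ✗
d: successors {a, b, c}; <>[]p there: a:F, b:F, c:T. ✓
e: successors {a, b, c, e}; <>[]p there: a:F, b:F, c:T, e:F. ✓
f: successors {c, e}; <>[]p there: c:T, e:F. ✓
That's 4 of 6 worlds, so 4/6 = 2/3.

2/3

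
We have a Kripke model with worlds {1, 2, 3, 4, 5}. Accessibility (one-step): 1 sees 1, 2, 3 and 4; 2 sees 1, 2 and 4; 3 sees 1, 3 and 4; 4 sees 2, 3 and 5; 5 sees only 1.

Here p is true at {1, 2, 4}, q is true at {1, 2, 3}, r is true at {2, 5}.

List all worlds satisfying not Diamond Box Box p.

1: Diamond Box Box p is F. ✓
2: Diamond Box Box p is F. ✓
3: Diamond Box Box p is F. ✓
4: Diamond Box Box p is F. ✓
5: Diamond Box Box p is F. ✓

{1, 2, 3, 4, 5}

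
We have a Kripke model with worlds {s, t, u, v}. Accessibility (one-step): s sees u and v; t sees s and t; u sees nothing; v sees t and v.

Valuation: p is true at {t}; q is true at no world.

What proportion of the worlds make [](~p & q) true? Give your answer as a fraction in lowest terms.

s: successors {u, v}; ~p & q there: u:F, v:F. ✗
t: successors {s, t}; ~p & q there: s:F, t:F. ✗
u: no successors, so [](~p & q) holds vacuously. ✓
v: successors {t, v}; ~p & q there: t:F, v:F. ✗
That's 1 of 4 worlds, so 1/4.

1/4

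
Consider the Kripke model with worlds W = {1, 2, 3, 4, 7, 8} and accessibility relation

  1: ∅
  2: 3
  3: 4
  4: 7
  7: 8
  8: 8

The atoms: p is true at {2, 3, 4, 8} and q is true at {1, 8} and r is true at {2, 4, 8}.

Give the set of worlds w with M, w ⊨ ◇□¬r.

{3}

1: no successors, so ◇□¬r fails. ✗
2: successors {3}; □¬r there: 3:F. ✗
3: successors {4}; □¬r there: 4:T. ✓
4: successors {7}; □¬r there: 7:F. ✗
7: successors {8}; □¬r there: 8:F. ✗
8: successors {8}; □¬r there: 8:F. ✗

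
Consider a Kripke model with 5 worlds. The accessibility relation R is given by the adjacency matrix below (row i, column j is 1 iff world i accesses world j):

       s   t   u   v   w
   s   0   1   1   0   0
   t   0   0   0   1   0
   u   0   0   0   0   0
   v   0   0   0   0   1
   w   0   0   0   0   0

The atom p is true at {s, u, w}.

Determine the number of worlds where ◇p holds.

s: successors {t, u}; p there: t:F, u:T. ✓
t: successors {v}; p there: v:F. ✗
u: no successors, so ◇p fails. ✗
v: successors {w}; p there: w:T. ✓
w: no successors, so ◇p fails. ✗
Satisfying worlds: {s, v}.

2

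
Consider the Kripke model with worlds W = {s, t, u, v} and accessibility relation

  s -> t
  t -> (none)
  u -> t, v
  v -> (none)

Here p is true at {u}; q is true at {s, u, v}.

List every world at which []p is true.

{t, v}

s: successors {t}; p there: t:F. ✗
t: no successors, so []p holds vacuously. ✓
u: successors {t, v}; p there: t:F, v:F. ✗
v: no successors, so []p holds vacuously. ✓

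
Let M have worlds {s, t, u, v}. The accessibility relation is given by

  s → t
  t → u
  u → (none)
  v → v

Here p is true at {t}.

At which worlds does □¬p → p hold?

s: □¬p is F, p is F. ✓
t: □¬p is T, p is T. ✓
u: □¬p is T, p is F. ✗
v: □¬p is T, p is F. ✗

{s, t}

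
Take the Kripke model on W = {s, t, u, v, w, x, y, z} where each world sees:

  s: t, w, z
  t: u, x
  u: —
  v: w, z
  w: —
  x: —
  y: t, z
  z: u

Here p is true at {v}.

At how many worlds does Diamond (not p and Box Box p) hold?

s: successors {t, w, z}; not p and Box Box p there: t:T, w:T, z:T. ✓
t: successors {u, x}; not p and Box Box p there: u:T, x:T. ✓
u: no successors, so Diamond (not p and Box Box p) fails. ✗
v: successors {w, z}; not p and Box Box p there: w:T, z:T. ✓
w: no successors, so Diamond (not p and Box Box p) fails. ✗
x: no successors, so Diamond (not p and Box Box p) fails. ✗
y: successors {t, z}; not p and Box Box p there: t:T, z:T. ✓
z: successors {u}; not p and Box Box p there: u:T. ✓
Satisfying worlds: {s, t, v, y, z}.

5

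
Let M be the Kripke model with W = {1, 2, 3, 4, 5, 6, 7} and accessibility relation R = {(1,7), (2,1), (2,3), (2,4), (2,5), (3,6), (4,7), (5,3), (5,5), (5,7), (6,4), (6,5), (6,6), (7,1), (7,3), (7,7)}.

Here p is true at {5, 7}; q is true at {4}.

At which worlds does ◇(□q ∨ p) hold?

{1, 2, 4, 5, 6, 7}

1: successors {7}; □q ∨ p there: 7:T. ✓
2: successors {1, 3, 4, 5}; □q ∨ p there: 1:F, 3:F, 4:F, 5:T. ✓
3: successors {6}; □q ∨ p there: 6:F. ✗
4: successors {7}; □q ∨ p there: 7:T. ✓
5: successors {3, 5, 7}; □q ∨ p there: 3:F, 5:T, 7:T. ✓
6: successors {4, 5, 6}; □q ∨ p there: 4:F, 5:T, 6:F. ✓
7: successors {1, 3, 7}; □q ∨ p there: 1:F, 3:F, 7:T. ✓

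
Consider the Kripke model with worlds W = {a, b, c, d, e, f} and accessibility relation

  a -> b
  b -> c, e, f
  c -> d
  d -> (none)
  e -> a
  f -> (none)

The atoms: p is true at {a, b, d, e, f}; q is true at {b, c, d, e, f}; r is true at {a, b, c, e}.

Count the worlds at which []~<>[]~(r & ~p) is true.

a: successors {b}; ~<>[]~(r & ~p) there: b:F. ✗
b: successors {c, e, f}; ~<>[]~(r & ~p) there: c:F, e:F, f:T. ✗
c: successors {d}; ~<>[]~(r & ~p) there: d:T. ✓
d: no successors, so []~<>[]~(r & ~p) holds vacuously. ✓
e: successors {a}; ~<>[]~(r & ~p) there: a:T. ✓
f: no successors, so []~<>[]~(r & ~p) holds vacuously. ✓
Satisfying worlds: {c, d, e, f}.

4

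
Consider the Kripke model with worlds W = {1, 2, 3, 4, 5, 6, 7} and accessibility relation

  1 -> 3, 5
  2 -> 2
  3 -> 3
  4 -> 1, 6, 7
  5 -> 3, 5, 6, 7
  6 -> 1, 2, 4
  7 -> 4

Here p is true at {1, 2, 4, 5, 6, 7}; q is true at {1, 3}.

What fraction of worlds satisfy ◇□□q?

1: successors {3, 5}; □□q there: 3:T, 5:F. ✓
2: successors {2}; □□q there: 2:F. ✗
3: successors {3}; □□q there: 3:T. ✓
4: successors {1, 6, 7}; □□q there: 1:F, 6:F, 7:F. ✗
5: successors {3, 5, 6, 7}; □□q there: 3:T, 5:F, 6:F, 7:F. ✓
6: successors {1, 2, 4}; □□q there: 1:F, 2:F, 4:F. ✗
7: successors {4}; □□q there: 4:F. ✗
That's 3 of 7 worlds, so 3/7.

3/7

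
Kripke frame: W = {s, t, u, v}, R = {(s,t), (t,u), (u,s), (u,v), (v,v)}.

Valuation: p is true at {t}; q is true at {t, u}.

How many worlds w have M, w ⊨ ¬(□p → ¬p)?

s: □p → ¬p is T. ✗
t: □p → ¬p is T. ✗
u: □p → ¬p is T. ✗
v: □p → ¬p is T. ✗
Satisfying worlds: ∅.

0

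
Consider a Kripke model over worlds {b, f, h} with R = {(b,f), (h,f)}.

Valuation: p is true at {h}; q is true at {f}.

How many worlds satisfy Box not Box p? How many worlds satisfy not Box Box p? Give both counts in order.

For Box not Box p:
b: successors {f}; not Box p there: f:F. ✗
f: no successors, so Box not Box p holds vacuously. ✓
h: successors {f}; not Box p there: f:F. ✗
— 1 world.
For not Box Box p:
b: Box Box p is T. ✗
f: Box Box p is T. ✗
h: Box Box p is T. ✗
— 0 worlds.

1 and 0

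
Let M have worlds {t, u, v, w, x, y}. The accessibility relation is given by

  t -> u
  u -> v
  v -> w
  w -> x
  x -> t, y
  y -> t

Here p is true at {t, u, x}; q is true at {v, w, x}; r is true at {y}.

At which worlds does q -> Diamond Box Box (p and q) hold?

t: q is F, Diamond Box Box (p and q) is F. ✓
u: q is F, Diamond Box Box (p and q) is T. ✓
v: q is T, Diamond Box Box (p and q) is F. ✗
w: q is T, Diamond Box Box (p and q) is F. ✗
x: q is T, Diamond Box Box (p and q) is F. ✗
y: q is F, Diamond Box Box (p and q) is F. ✓

{t, u, y}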